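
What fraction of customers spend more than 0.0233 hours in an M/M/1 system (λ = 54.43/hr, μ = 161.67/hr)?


W ~ Exponential(μ−λ) for M/M/1.
μ − λ = 161.67 − 54.43 = 107.2400
P(W > t) = e^{−(μ−λ)t} = e^{−2.4987} = 0.082192

Final: 0.082192


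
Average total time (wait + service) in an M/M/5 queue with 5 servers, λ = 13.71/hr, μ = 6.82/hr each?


a = 2.0103; ρ = 0.4021; P₀ = 0.132929
Lq = P₀·a^c·ρ/(c!(1−ρ)²) = 0.04089
Wq = Lq/λ = 0.04089/13.71 = 0.002983 hr
W = Wq + 1/μ = 0.002983 + 0.14663 = 0.14961 hr

Final: 0.14961 hr


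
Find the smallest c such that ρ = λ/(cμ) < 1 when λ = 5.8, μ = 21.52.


Stability requires cμ > λ ⇔ c > λ/μ.
λ/μ = 5.8/21.52 = 0.2695
Minimum integer c = ⌊0.2695⌋ + 1 = 1
Check: 1·21.52 = 21.52 > 5.8, while 0·21.52 = 0.00 ≤ 5.8

Final: 1 servers


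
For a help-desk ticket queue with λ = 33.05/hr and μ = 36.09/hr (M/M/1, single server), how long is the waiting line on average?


ρ = 33.05/36.09 = 0.9158
Lq = ρ²/(1−ρ) = 0.8386/0.08423 = 9.9559

Final: 9.9559


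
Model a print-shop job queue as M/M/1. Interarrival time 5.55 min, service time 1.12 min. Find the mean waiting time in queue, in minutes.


λ = 60/5.55 = 10.8108 /hr
μ = 60/1.12 = 53.5714 /hr
ρ = λ/μ = 10.8108/53.5714 = 0.2018
Wq = ρ/(μ−λ) = 0.2018/(53.5714−10.8108) = 0.004719 hr
In minutes: 0.004719·60 = 0.2832 min

Final: 0.2832 min


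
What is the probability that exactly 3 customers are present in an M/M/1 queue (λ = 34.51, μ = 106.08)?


ρ = 34.51/106.08 = 0.3253
P_n = (1−ρ)·ρ^n = (1 − 0.3253)·0.3253^3 = 0.6747·0.034430 = 0.023229

Final: 0.023229


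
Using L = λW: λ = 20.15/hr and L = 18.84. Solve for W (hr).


W = L/λ = 18.84/20.15 = 0.9350 hr

Final: 0.9350 hr


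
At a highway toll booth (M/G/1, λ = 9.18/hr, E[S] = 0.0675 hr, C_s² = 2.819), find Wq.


ρ = λ·E[S] = 9.18·0.0675 = 0.6197
E[S²] = E[S]²(1+C_s²) = 0.0675²·(1+2.819) = 0.017400
Wq = λ·E[S²]/(2(1−ρ)) = 9.18·0.017400/(2·0.3803) = 0.20998 hr

Final: 0.20998 hr


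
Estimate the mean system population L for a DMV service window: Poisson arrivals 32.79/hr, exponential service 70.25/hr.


ρ = λ/μ = 32.79/70.25 = 0.4668
L = ρ/(1−ρ) = 0.4668/(1 − 0.4668) = 0.4668/0.5332 = 0.8753

Final: 0.8753


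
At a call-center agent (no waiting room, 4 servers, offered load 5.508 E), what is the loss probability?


B(c,a) = (a^c/c!) / Σ_{k=0}^{c} a^k/k!
a^4/4! = 38.349922
Σ terms (k=0..4): 1.00000 + 5.50800 + 15.16903 + 27.85034 + 38.34992 = 87.877297
B = 38.349922/87.877297 = 0.436403

Final: 0.436403


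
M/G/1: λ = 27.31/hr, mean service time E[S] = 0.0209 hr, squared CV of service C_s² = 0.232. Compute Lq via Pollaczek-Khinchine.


ρ = λ·E[S] = 27.31·0.0209 = 0.5708
Lq = ρ²(1+C_s²)/(2(1−ρ)) = 0.3258·(1+0.232)/(2·0.4292)
= 0.3258·1.2320/0.8584 = 0.46756

Final: 0.46756


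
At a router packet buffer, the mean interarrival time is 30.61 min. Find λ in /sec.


λ = 1/(interarrival time) in consistent units.
1 second = 0.0166667 min, so λ = 0.0166667/30.61 = 0.0005445 per second

Final: 0.0005445 /sec


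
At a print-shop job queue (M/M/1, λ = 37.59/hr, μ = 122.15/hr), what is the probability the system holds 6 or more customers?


ρ = 37.59/122.15 = 0.3077
P(N ≥ n) = ρ^n = 0.3077^6 = 0.0008493

Final: 0.0008493


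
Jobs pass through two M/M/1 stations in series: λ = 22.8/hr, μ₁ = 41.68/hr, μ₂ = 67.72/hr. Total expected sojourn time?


Each node sees arrival rate λ = 22.8/hr (tandem ⇒ throughput preserved).
W₁ = 1/(μ₁−λ) = 1/(41.68−22.8) = 0.05297 hr
W₂ = 1/(μ₂−λ) = 1/(67.72−22.8) = 0.02226 hr
W_total = W₁ + W₂ = 0.05297 + 0.02226 = 0.07523 hr

Final: 0.07523 hr


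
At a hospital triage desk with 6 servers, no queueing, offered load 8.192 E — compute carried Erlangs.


B(6,8.192) = 0.400069 (Erlang-B)
Carried load = a(1 − B) = 8.192·(1 − 0.400069) = 8.192·0.599931 = 4.9146 E

Final: 4.9146 Erlangs


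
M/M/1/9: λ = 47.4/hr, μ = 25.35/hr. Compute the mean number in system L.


ρ = 47.4/25.35 = 1.8698
L = ρ[1 − (K+1)ρ^K + Kρ^(K+1)] / [(1−ρ)(1−ρ^(K+1))]
Numerator: 1.8698·(1 − 10·279.385204 + 9·522.400736) = 3569.032244
Denominator: (-0.8698)·(-521.400736) = 453.526084
L = 3569.032244/453.526084 = 7.8695

Final: 7.8695


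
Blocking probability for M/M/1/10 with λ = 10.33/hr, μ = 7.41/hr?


ρ = λ/μ = 10.33/7.41 = 1.3941
P_K = (1−ρ)ρ^K/(1−ρ^(K+1)) = (-0.3941·27.721781)/(1 − 38.645884)
= -10.924103/-37.645884 = 0.290181

Final: 0.290181


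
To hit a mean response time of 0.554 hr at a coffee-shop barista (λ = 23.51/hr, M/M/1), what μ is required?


W = 1/(μ−λ) ⇒ μ − λ = 1/W = 1/0.554 = 1.8051
μ = λ + 1/W = 23.51 + 1.8051 = 25.3151 per hr

Final: 25.3151 /hr


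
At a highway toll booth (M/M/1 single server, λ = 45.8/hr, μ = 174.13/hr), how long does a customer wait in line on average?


ρ = 45.8/174.13 = 0.2630
Wq = ρ/(μ−λ) = 0.2630/(174.13 − 45.8) = 0.2630/128.33 = 0.002050 hr

Final: 0.002050 hr


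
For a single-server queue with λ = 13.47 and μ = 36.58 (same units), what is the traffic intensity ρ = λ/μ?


ρ = λ/μ = 13.47/36.58 = 0.3682

Final: 0.3682


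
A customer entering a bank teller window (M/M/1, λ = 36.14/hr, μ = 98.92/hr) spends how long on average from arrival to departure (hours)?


W = 1/(μ−λ) = 1/(98.92 − 36.14) = 1/62.78 = 0.01593 hr

Final: 0.01593 hr


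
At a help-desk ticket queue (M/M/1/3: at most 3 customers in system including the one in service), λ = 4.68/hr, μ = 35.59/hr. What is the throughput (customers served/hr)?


ρ = 0.1315; P_K = (1−ρ)ρ^3/(1−ρ^4) = 0.001975
λ_eff = λ(1 − P_K) = 4.68·(1 − 0.001975) = 4.68·0.998025 = 4.6708 /hr

Final: 4.6708 /hr


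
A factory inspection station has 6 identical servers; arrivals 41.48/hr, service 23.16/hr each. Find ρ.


ρ = λ/(cμ) = 41.48/(6·23.16) = 41.48/138.96 = 0.2985

Final: 0.2985


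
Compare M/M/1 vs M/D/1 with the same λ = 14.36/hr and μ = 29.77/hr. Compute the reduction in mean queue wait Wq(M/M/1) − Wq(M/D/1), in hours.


ρ = 14.36/29.77 = 0.4824
Wq(M/M/1) = ρ/(μ−λ) = 0.4824/15.41 = 0.03130 hr
Wq(M/D/1) = ρ/(2(μ−λ)) = 0.01565 hr
Savings = 0.03130 − 0.01565 = 0.01565 hr

Final: 0.01565 hr


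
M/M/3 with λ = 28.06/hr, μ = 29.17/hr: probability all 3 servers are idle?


a = λ/μ = 28.06/29.17 = 0.9619; ρ = a/c = 0.3206
Σ_{k=0}^{2} a^k/k! (terms k=0..2) = 1.00000 + 0.96195 + 0.46267 = 2.42462
Tail: a^3/(3!(1−ρ)) = 0.89013/(6·0.6794) = 0.21838
P₀ = 1/(2.42462 + 0.21838) = 1/2.64300 = 0.378358

Final: 0.378358


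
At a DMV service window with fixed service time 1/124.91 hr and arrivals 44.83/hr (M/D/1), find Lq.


ρ = 44.83/124.91 = 0.3589
M/D/1: Lq = ρ²/(2(1−ρ)) = 0.1288/(2·0.6411) = 0.10046

Final: 0.10046


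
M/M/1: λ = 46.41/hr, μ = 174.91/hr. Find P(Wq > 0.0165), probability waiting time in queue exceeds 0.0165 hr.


ρ = 46.41/174.91 = 0.2653
P(Wq > t) = ρ·e^{−(μ−λ)t} = 0.2653·e^{−2.1202}
= 0.2653·0.120002 = 0.031841

Final: 0.031841


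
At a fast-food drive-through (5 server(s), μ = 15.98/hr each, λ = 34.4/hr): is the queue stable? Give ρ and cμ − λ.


Total capacity cμ = 5·15.98 = 79.90/hr
ρ = λ/(cμ) = 34.4/79.90 = 0.4305
Stable ⇔ ρ < 1: YES
Spare capacity = cμ − λ = 79.90 − 34.4 = 45.50/hr

Final: ρ = 0.4305; stable; margin = 45.50/hr


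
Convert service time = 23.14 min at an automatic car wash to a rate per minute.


μ = 1/(service time) in consistent units.
1 minute = 1 min, so μ = 1/23.14 = 0.04322 per minute

Final: 0.04322 /min


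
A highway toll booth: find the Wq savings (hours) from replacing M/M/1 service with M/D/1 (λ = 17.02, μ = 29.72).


ρ = 17.02/29.72 = 0.5727
Wq(M/M/1) = ρ/(μ−λ) = 0.5727/12.70 = 0.04509 hr
Wq(M/D/1) = ρ/(2(μ−λ)) = 0.02255 hr
Savings = 0.04509 − 0.02255 = 0.02255 hr

Final: 0.02255 hr


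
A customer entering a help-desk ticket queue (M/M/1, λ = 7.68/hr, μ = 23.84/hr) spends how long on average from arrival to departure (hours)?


W = 1/(μ−λ) = 1/(23.84 − 7.68) = 1/16.16 = 0.06188 hr

Final: 0.06188 hr


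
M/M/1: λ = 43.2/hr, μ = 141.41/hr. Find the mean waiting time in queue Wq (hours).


ρ = 43.2/141.41 = 0.3055
Wq = ρ/(μ−λ) = 0.3055/(141.41 − 43.2) = 0.3055/98.21 = 0.003111 hr

Final: 0.003111 hr


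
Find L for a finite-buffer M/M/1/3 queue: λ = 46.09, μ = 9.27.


ρ = 46.09/9.27 = 4.9720
L = ρ[1 − (K+1)ρ^K + Kρ^(K+1)] / [(1−ρ)(1−ρ^(K+1))]
Numerator: 4.9720·(1 − 4·122.908218 + 3·611.093826) = 6675.585140
Denominator: (-3.9720)·(-610.093826) = 2423.263718
L = 6675.585140/2423.263718 = 2.7548

Final: 2.7548


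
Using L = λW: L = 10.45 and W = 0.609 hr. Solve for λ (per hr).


λ = L/W = 10.45/0.609 = 17.1593 /hr

Final: 17.1593 /hr


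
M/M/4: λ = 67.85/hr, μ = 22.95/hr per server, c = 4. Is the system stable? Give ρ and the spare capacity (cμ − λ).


Total capacity cμ = 4·22.95 = 91.80/hr
ρ = λ/(cμ) = 67.85/91.80 = 0.7391
Stable ⇔ ρ < 1: YES
Spare capacity = cμ − λ = 91.80 − 67.85 = 23.95/hr

Final: ρ = 0.7391; stable; margin = 23.95/hr


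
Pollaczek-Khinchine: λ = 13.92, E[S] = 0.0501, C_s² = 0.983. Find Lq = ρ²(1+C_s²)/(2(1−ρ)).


ρ = λ·E[S] = 13.92·0.0501 = 0.6974
Lq = ρ²(1+C_s²)/(2(1−ρ)) = 0.4864·(1+0.983)/(2·0.3026)
= 0.4864·1.9830/0.6052 = 1.59355

Final: 1.59355


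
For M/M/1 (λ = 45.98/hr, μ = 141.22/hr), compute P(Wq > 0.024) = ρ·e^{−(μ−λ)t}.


ρ = 45.98/141.22 = 0.3256
P(Wq > t) = ρ·e^{−(μ−λ)t} = 0.3256·e^{−2.2858}
= 0.3256·0.101697 = 0.033112

Final: 0.033112


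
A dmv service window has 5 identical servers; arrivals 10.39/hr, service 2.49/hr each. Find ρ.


ρ = λ/(cμ) = 10.39/(5·2.49) = 10.39/12.45 = 0.8345

Final: 0.8345


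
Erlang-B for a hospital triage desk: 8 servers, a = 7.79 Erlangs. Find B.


B(c,a) = (a^c/c!) / Σ_{k=0}^{c} a^k/k!
a^8/8! = 336.340479
Σ terms (k=0..8): 1.00000 + 7.79000 + 30.34205 + 78.78819 + 153.44000 + 239.05952 + 310.37894 + 345.40742 + 336.34048 = 1502.546604
B = 336.340479/1502.546604 = 0.223847

Final: 0.223847


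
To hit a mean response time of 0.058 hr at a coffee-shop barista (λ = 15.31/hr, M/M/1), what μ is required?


W = 1/(μ−λ) ⇒ μ − λ = 1/W = 1/0.058 = 17.2414
μ = λ + 1/W = 15.31 + 17.2414 = 32.5514 per hr

Final: 32.5514 /hr


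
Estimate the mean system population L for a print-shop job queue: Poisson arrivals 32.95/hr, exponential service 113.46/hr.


ρ = λ/μ = 32.95/113.46 = 0.2904
L = ρ/(1−ρ) = 0.2904/(1 − 0.2904) = 0.2904/0.7096 = 0.4093

Final: 0.4093


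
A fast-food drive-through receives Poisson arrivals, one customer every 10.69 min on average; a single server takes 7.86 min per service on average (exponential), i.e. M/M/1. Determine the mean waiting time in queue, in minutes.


λ = 60/10.69 = 5.6127 /hr
μ = 60/7.86 = 7.6336 /hr
ρ = λ/μ = 5.6127/7.6336 = 0.7353
Wq = ρ/(μ−λ) = 0.7353/(7.6336−5.6127) = 0.36384 hr
In minutes: 0.36384·60 = 21.830 min

Final: 21.830 min


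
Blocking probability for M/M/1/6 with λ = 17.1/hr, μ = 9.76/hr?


ρ = λ/μ = 17.1/9.76 = 1.7520
P_K = (1−ρ)ρ^K/(1−ρ^(K+1)) = (-0.7520·28.925292)/(1 − 50.678535)
= -21.753242/-49.678535 = 0.437880

Final: 0.437880


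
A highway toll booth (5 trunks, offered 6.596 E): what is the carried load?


B(5,6.596) = 0.400030 (Erlang-B)
Carried load = a(1 − B) = 6.596·(1 − 0.400030) = 6.596·0.599970 = 3.9574 E

Final: 3.9574 Erlangs


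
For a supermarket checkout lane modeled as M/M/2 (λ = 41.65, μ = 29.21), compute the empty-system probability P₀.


a = λ/μ = 41.65/29.21 = 1.4259; ρ = a/c = 0.7129
Σ_{k=0}^{1} a^k/k! (terms k=0..1) = 1.00000 + 1.42588 = 2.42588
Tail: a^2/(2!(1−ρ)) = 2.03314/(2·0.2871) = 3.54132
P₀ = 1/(2.42588 + 3.54132) = 1/5.96720 = 0.167583

Final: 0.167583


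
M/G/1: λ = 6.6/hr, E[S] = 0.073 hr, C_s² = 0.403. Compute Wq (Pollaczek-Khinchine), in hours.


ρ = λ·E[S] = 6.6·0.073 = 0.4818
E[S²] = E[S]²(1+C_s²) = 0.073²·(1+0.403) = 0.007477
Wq = λ·E[S²]/(2(1−ρ)) = 6.6·0.007477/(2·0.5182) = 0.04761 hr

Final: 0.04761 hr


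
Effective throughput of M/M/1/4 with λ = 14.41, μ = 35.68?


ρ = 0.4039; P_K = (1−ρ)ρ^4/(1−ρ^5) = 0.016032
λ_eff = λ(1 − P_K) = 14.41·(1 − 0.016032) = 14.41·0.983968 = 14.1790 /hr

Final: 14.1790 /hr


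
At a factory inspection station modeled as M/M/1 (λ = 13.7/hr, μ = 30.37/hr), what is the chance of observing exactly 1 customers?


ρ = 13.7/30.37 = 0.4511
P_n = (1−ρ)·ρ^n = (1 − 0.4511)·0.4511^1 = 0.5489·0.451103 = 0.247609

Final: 0.247609


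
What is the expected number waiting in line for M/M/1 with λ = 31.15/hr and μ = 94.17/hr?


ρ = 31.15/94.17 = 0.3308
Lq = ρ²/(1−ρ) = 0.1094/0.6692 = 0.1635

Final: 0.1635


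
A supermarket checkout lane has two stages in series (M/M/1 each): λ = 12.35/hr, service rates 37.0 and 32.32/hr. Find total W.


Each node sees arrival rate λ = 12.35/hr (tandem ⇒ throughput preserved).
W₁ = 1/(μ₁−λ) = 1/(37.0−12.35) = 0.04057 hr
W₂ = 1/(μ₂−λ) = 1/(32.32−12.35) = 0.05008 hr
W_total = W₁ + W₂ = 0.04057 + 0.05008 = 0.09064 hr

Final: 0.09064 hr


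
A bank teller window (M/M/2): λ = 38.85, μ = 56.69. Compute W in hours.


a = 0.6853; ρ = 0.3427; P₀ = 0.489588
Lq = P₀·a^c·ρ/(c!(1−ρ)²) = 0.09117
Wq = Lq/λ = 0.09117/38.85 = 0.002347 hr
W = Wq + 1/μ = 0.002347 + 0.01764 = 0.01999 hr

Final: 0.01999 hr


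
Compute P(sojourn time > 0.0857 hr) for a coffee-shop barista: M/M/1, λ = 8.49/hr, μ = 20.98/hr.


W ~ Exponential(μ−λ) for M/M/1.
μ − λ = 20.98 − 8.49 = 12.4900
P(W > t) = e^{−(μ−λ)t} = e^{−1.0704} = 0.342874

Final: 0.342874


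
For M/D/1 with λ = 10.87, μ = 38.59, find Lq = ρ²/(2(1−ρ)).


ρ = 10.87/38.59 = 0.2817
M/D/1: Lq = ρ²/(2(1−ρ)) = 0.07934/(2·0.7183) = 0.05523

Final: 0.05523


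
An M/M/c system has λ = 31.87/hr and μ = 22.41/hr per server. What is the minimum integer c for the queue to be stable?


Stability requires cμ > λ ⇔ c > λ/μ.
λ/μ = 31.87/22.41 = 1.4221
Minimum integer c = ⌊1.4221⌋ + 1 = 2
Check: 2·22.41 = 44.82 > 31.87, while 1·22.41 = 22.41 ≤ 31.87

Final: 2 servers


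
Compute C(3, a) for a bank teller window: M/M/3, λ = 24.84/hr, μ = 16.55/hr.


a = λ/μ = 1.5009; ρ = a/3 = 0.5003
P₀ = 0.210305 (from M/M/c formula)
C(c,a) = [a^c/(c!(1−ρ))]·P₀ = [3.38112/(6·0.4997)]·0.210305
= 1.12772·0.210305 = 0.237166

Final: 0.237166


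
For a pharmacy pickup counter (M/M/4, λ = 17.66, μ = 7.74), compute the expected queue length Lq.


a = λ/μ = 2.2817; ρ = a/4 = 0.5704
P₀ = 0.095302
Lq = P₀·a^c·ρ / (c!·(1−ρ)²) = 0.095302·27.10185·0.5704/(24·0.18454)
= 0.33264

Final: 0.33264


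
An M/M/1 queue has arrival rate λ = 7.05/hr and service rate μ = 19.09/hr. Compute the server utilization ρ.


ρ = λ/μ = 7.05/19.09 = 0.3693

Final: 0.3693


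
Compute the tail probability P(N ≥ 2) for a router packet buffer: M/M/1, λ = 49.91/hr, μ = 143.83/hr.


ρ = 49.91/143.83 = 0.3470
P(N ≥ n) = ρ^n = 0.3470^2 = 0.120414

Final: 0.120414


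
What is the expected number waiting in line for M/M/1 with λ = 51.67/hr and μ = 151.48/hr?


ρ = 51.67/151.48 = 0.3411
Lq = ρ²/(1−ρ) = 0.1163/0.6589 = 0.1766

Final: 0.1766


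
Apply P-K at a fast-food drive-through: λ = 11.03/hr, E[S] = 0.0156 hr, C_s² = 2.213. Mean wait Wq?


ρ = λ·E[S] = 11.03·0.0156 = 0.1721
E[S²] = E[S]²(1+C_s²) = 0.0156²·(1+2.213) = 0.0007819
Wq = λ·E[S²]/(2(1−ρ)) = 11.03·0.0007819/(2·0.8279) = 0.005208 hr

Final: 0.005208 hr


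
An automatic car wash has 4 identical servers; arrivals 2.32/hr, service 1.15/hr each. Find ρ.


ρ = λ/(cμ) = 2.32/(4·1.15) = 2.32/4.60 = 0.5043

Final: 0.5043


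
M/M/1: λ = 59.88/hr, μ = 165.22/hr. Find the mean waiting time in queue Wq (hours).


ρ = 59.88/165.22 = 0.3624
Wq = ρ/(μ−λ) = 0.3624/(165.22 − 59.88) = 0.3624/105.34 = 0.003441 hr

Final: 0.003441 hr


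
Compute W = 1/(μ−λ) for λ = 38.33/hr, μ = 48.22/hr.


W = 1/(μ−λ) = 1/(48.22 − 38.33) = 1/9.89 = 0.1011 hr

Final: 0.1011 hr


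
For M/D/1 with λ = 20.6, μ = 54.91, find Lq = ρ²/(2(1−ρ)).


ρ = 20.6/54.91 = 0.3752
M/D/1: Lq = ρ²/(2(1−ρ)) = 0.1407/(2·0.6248) = 0.11262

Final: 0.11262


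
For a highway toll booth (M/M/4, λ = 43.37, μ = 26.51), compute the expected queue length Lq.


a = λ/μ = 1.6360; ρ = a/4 = 0.4090
P₀ = 0.191975
Lq = P₀·a^c·ρ / (c!·(1−ρ)²) = 0.191975·7.16339·0.4090/(24·0.34929)
= 0.06710

Final: 0.06710


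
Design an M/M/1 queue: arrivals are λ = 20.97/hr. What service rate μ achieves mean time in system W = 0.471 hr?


W = 1/(μ−λ) ⇒ μ − λ = 1/W = 1/0.471 = 2.1231
μ = λ + 1/W = 20.97 + 2.1231 = 23.0931 per hr

Final: 23.0931 /hr


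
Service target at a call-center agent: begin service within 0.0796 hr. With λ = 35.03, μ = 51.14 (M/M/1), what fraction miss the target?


ρ = 35.03/51.14 = 0.6850
P(Wq > t) = ρ·e^{−(μ−λ)t} = 0.6850·e^{−1.2824}
= 0.6850·0.277383 = 0.190002

Final: 0.190002


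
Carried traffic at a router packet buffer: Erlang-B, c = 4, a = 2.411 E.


B(4,2.411) = 0.139935 (Erlang-B)
Carried load = a(1 − B) = 2.411·(1 − 0.139935) = 2.411·0.860065 = 2.0736 E

Final: 2.0736 Erlangs


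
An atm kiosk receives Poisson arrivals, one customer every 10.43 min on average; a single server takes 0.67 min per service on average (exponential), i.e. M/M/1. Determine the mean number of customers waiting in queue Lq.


λ = 60/10.43 = 5.7526 /hr
μ = 60/0.67 = 89.5522 /hr
ρ = λ/μ = 5.7526/89.5522 = 0.06424
Lq = ρ²/(1−ρ) = 0.004126/0.9358 = 0.004410

Final: 0.004410


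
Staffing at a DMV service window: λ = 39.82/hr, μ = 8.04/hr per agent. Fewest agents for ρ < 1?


Stability requires cμ > λ ⇔ c > λ/μ.
λ/μ = 39.82/8.04 = 4.9527
Minimum integer c = ⌊4.9527⌋ + 1 = 5
Check: 5·8.04 = 40.20 > 39.82, while 4·8.04 = 32.16 ≤ 39.82

Final: 5 servers


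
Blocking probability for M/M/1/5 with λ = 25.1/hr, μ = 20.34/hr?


ρ = λ/μ = 25.1/20.34 = 1.2340
P_K = (1−ρ)ρ^K/(1−ρ^(K+1)) = (-0.2340·2.861633)/(1 − 3.531316)
= -0.669684/-2.531316 = 0.264560

Final: 0.264560


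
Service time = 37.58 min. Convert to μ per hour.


μ = 1/(service time) in consistent units.
1 hour = 60 min, so μ = 60/37.58 = 1.5966 per hour

Final: 1.5966 /hr


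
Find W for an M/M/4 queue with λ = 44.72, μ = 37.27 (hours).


a = 1.1999; ρ = 0.3000; P₀ = 0.300204
Lq = P₀·a^c·ρ/(c!(1−ρ)²) = 0.01587
Wq = Lq/λ = 0.01587/44.72 = 0.0003549 hr
W = Wq + 1/μ = 0.0003549 + 0.02683 = 0.02719 hr

Final: 0.02719 hr


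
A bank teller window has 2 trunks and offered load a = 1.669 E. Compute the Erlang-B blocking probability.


B(c,a) = (a^c/c!) / Σ_{k=0}^{c} a^k/k!
a^2/2! = 1.392780
Σ terms (k=0..2): 1.00000 + 1.66900 + 1.39278 = 4.061781
B = 1.392780/4.061781 = 0.342899

Final: 0.342899


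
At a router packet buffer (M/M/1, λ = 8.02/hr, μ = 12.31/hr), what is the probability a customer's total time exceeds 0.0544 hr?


W ~ Exponential(μ−λ) for M/M/1.
μ − λ = 12.31 − 8.02 = 4.2900
P(W > t) = e^{−(μ−λ)t} = e^{−0.2334} = 0.791856

Final: 0.791856


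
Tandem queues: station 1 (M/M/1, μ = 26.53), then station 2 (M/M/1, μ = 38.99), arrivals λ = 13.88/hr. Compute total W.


Each node sees arrival rate λ = 13.88/hr (tandem ⇒ throughput preserved).
W₁ = 1/(μ₁−λ) = 1/(26.53−13.88) = 0.07905 hr
W₂ = 1/(μ₂−λ) = 1/(38.99−13.88) = 0.03982 hr
W_total = W₁ + W₂ = 0.07905 + 0.03982 = 0.11888 hr

Final: 0.11888 hr


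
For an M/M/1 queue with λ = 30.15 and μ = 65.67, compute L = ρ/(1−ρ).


ρ = λ/μ = 30.15/65.67 = 0.4591
L = ρ/(1−ρ) = 0.4591/(1 − 0.4591) = 0.4591/0.5409 = 0.8488

Final: 0.8488


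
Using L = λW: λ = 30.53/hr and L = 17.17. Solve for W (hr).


W = L/λ = 17.17/30.53 = 0.5624 hr

Final: 0.5624 hr


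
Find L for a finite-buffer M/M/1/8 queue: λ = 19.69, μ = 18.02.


ρ = 19.69/18.02 = 1.0927
L = ρ[1 − (K+1)ρ^K + Kρ^(K+1)] / [(1−ρ)(1−ρ^(K+1))]
Numerator: 1.0927·(1 − 9·2.032017 + 8·2.220334) = 0.518493
Denominator: (-0.09267)·(-1.220334) = 0.113094
L = 0.518493/0.113094 = 4.5846

Final: 4.5846


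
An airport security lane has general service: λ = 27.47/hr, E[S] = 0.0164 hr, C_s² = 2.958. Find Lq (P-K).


ρ = λ·E[S] = 27.47·0.0164 = 0.4505
Lq = ρ²(1+C_s²)/(2(1−ρ)) = 0.2030·(1+2.958)/(2·0.5495)
= 0.2030·3.9580/1.0990 = 0.73095

Final: 0.73095


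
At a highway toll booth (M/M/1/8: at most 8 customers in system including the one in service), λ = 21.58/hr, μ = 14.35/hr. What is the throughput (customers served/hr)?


ρ = 1.5038; P_K = (1−ρ)ρ^8/(1−ρ^9) = 0.343772
λ_eff = λ(1 − P_K) = 21.58·(1 − 0.343772) = 21.58·0.656228 = 14.1614 /hr

Final: 14.1614 /hr


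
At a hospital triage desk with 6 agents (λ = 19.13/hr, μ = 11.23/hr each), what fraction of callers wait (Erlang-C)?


a = λ/μ = 1.7035; ρ = a/6 = 0.2839
P₀ = 0.181950 (from M/M/c formula)
C(c,a) = [a^c/(c!(1−ρ))]·P₀ = [24.43494/(720·0.7161)]·0.181950
= 0.04739·0.181950 = 0.008623

Final: 0.008623


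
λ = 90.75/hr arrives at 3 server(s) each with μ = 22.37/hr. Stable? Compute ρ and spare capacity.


Total capacity cμ = 3·22.37 = 67.11/hr
ρ = λ/(cμ) = 90.75/67.11 = 1.3523
Stable ⇔ ρ < 1: NO
Spare capacity = cμ − λ = 67.11 − 90.75 = -23.64/hr

Final: ρ = 1.3523; unstable; margin = -23.64/hr


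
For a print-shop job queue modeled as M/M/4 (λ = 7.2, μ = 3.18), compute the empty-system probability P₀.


a = λ/μ = 7.2/3.18 = 2.2642; ρ = a/c = 0.5660
Σ_{k=0}^{3} a^k/k! (terms k=0..3) = 1.00000 + 2.26415 + 2.56319 + 1.93448 = 7.76182
Tail: a^4/(4!(1−ρ)) = 26.27977/(24·0.4340) = 2.52324
P₀ = 1/(7.76182 + 2.52324) = 1/10.28506 = 0.097228

Final: 0.097228


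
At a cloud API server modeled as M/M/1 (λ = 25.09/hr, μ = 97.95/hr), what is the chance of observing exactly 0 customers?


ρ = 25.09/97.95 = 0.2562
P_n = (1−ρ)·ρ^n = (1 − 0.2562)·0.2562^0 = 0.7438·1.000000 = 0.743849

Final: 0.743849


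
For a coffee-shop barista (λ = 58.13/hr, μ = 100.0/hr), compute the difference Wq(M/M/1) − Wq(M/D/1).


ρ = 58.13/100.0 = 0.5813
Wq(M/M/1) = ρ/(μ−λ) = 0.5813/41.87 = 0.01388 hr
Wq(M/D/1) = ρ/(2(μ−λ)) = 0.006942 hr
Savings = 0.01388 − 0.006942 = 0.006942 hr

Final: 0.006942 hr


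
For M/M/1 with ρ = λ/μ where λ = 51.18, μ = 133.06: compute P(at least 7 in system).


ρ = 51.18/133.06 = 0.3846
P(N ≥ n) = ρ^n = 0.3846^7 = 0.001246

Final: 0.001246


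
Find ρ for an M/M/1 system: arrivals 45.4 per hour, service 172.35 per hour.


ρ = λ/μ = 45.4/172.35 = 0.2634

Final: 0.2634


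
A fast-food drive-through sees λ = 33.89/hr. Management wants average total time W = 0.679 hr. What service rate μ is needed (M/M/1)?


W = 1/(μ−λ) ⇒ μ − λ = 1/W = 1/0.679 = 1.4728
μ = λ + 1/W = 33.89 + 1.4728 = 35.3628 per hr

Final: 35.3628 /hr


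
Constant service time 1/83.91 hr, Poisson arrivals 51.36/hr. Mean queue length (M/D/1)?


ρ = 51.36/83.91 = 0.6121
M/D/1: Lq = ρ²/(2(1−ρ)) = 0.3746/(2·0.3879) = 0.48290

Final: 0.48290


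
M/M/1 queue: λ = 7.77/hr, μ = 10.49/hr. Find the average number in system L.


ρ = λ/μ = 7.77/10.49 = 0.7407
L = ρ/(1−ρ) = 0.7407/(1 − 0.7407) = 0.7407/0.2593 = 2.8566

Final: 2.8566


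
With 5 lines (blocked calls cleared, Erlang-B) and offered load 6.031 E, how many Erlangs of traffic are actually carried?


B(5,6.031) = 0.362559 (Erlang-B)
Carried load = a(1 − B) = 6.031·(1 − 0.362559) = 6.031·0.637441 = 3.8444 E

Final: 3.8444 Erlangs


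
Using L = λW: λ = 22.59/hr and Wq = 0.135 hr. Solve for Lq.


Lq = λWq = 22.59·0.135 = 3.0497

Final: 3.0497


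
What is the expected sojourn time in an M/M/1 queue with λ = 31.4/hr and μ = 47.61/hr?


W = 1/(μ−λ) = 1/(47.61 − 31.4) = 1/16.21 = 0.06169 hr

Final: 0.06169 hr


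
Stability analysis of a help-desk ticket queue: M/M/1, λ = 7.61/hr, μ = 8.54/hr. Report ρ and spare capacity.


Total capacity cμ = 1·8.54 = 8.54/hr
ρ = λ/(cμ) = 7.61/8.54 = 0.8911
Stable ⇔ ρ < 1: YES
Spare capacity = cμ − λ = 8.54 − 7.61 = 0.93/hr

Final: ρ = 0.8911; stable; margin = 0.93/hr


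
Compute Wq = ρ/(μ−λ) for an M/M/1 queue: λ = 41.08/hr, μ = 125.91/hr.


ρ = 41.08/125.91 = 0.3263
Wq = ρ/(μ−λ) = 0.3263/(125.91 − 41.08) = 0.3263/84.83 = 0.003846 hr

Final: 0.003846 hr


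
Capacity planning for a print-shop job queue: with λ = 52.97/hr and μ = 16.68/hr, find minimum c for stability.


Stability requires cμ > λ ⇔ c > λ/μ.
λ/μ = 52.97/16.68 = 3.1757
Minimum integer c = ⌊3.1757⌋ + 1 = 4
Check: 4·16.68 = 66.72 > 52.97, while 3·16.68 = 50.04 ≤ 52.97

Final: 4 servers


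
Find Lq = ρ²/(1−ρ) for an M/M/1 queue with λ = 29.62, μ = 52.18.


ρ = 29.62/52.18 = 0.5677
Lq = ρ²/(1−ρ) = 0.3222/0.4323 = 0.7453

Final: 0.7453


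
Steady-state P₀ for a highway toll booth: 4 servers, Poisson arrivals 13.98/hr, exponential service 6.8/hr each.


a = λ/μ = 13.98/6.8 = 2.0559; ρ = a/c = 0.5140
Σ_{k=0}^{3} a^k/k! (terms k=0..3) = 1.00000 + 2.05588 + 2.11333 + 1.44825 = 6.61746
Tail: a^4/(4!(1−ρ)) = 17.86459/(24·0.4860) = 1.53151
P₀ = 1/(6.61746 + 1.53151) = 1/8.14897 = 0.122715

Final: 0.122715


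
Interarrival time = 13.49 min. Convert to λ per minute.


λ = 1/(interarrival time) in consistent units.
1 minute = 1 min, so λ = 1/13.49 = 0.07413 per minute

Final: 0.07413 /min


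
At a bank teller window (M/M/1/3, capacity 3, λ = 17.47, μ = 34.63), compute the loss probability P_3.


ρ = λ/μ = 17.47/34.63 = 0.5045
P_K = (1−ρ)ρ^K/(1−ρ^(K+1)) = (0.4955·0.128387)/(1 − 0.064768)
= 0.063619/0.935232 = 0.068025

Final: 0.068025


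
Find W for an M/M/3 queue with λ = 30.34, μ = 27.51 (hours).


a = 1.1029; ρ = 0.3676; P₀ = 0.326309
Lq = P₀·a^c·ρ/(c!(1−ρ)²) = 0.06707
Wq = Lq/λ = 0.06707/30.34 = 0.002210 hr
W = Wq + 1/μ = 0.002210 + 0.03635 = 0.03856 hr

Final: 0.03856 hr


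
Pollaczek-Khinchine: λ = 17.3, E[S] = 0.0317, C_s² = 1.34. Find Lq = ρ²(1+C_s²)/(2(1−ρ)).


ρ = λ·E[S] = 17.3·0.0317 = 0.5484
Lq = ρ²(1+C_s²)/(2(1−ρ)) = 0.3008·(1+1.34)/(2·0.4516)
= 0.3008·2.3400/0.9032 = 0.77921

Final: 0.77921


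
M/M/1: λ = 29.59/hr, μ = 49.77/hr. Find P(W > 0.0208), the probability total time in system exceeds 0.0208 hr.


W ~ Exponential(μ−λ) for M/M/1.
μ − λ = 49.77 − 29.59 = 20.1800
P(W > t) = e^{−(μ−λ)t} = e^{−0.4197} = 0.657215

Final: 0.657215


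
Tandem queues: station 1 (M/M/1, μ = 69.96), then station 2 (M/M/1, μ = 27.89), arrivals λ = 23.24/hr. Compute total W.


Each node sees arrival rate λ = 23.24/hr (tandem ⇒ throughput preserved).
W₁ = 1/(μ₁−λ) = 1/(69.96−23.24) = 0.02140 hr
W₂ = 1/(μ₂−λ) = 1/(27.89−23.24) = 0.21505 hr
W_total = W₁ + W₂ = 0.02140 + 0.21505 = 0.23646 hr

Final: 0.23646 hr


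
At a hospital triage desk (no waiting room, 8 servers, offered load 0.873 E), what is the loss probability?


B(c,a) = (a^c/c!) / Σ_{k=0}^{c} a^k/k!
a^8/8! = 0.000008367
Σ terms (k=0..8): 1.00000 + 0.87300 + 0.38106 + 0.11089 + 0.02420 + 0.004226 + 0.0006148 + 0.00007668 + 0.000008367 = 2.394081
B = 0.000008367/2.394081 = 0.000003495

Final: 0.000003495


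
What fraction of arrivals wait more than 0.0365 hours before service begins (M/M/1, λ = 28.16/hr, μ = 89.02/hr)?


ρ = 28.16/89.02 = 0.3163
P(Wq > t) = ρ·e^{−(μ−λ)t} = 0.3163·e^{−2.2214}
= 0.3163·0.108458 = 0.034309

Final: 0.034309


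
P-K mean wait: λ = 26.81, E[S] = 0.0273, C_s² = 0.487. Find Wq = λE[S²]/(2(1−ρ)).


ρ = λ·E[S] = 26.81·0.0273 = 0.7319
E[S²] = E[S]²(1+C_s²) = 0.0273²·(1+0.487) = 0.001108
Wq = λ·E[S²]/(2(1−ρ)) = 26.81·0.001108/(2·0.2681) = 0.05541 hr

Final: 0.05541 hr


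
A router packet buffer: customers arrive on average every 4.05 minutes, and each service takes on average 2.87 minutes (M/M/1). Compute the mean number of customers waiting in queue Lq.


λ = 60/4.05 = 14.8148 /hr
μ = 60/2.87 = 20.9059 /hr
ρ = λ/μ = 14.8148/20.9059 = 0.7086
Lq = ρ²/(1−ρ) = 0.5022/0.2914 = 1.7236

Final: 1.7236


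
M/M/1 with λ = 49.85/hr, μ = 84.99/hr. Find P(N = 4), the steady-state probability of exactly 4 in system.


ρ = 49.85/84.99 = 0.5865
P_n = (1−ρ)·ρ^n = (1 − 0.5865)·0.5865^4 = 0.4135·0.118356 = 0.048935

Final: 0.048935


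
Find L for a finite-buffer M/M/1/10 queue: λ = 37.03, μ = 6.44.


ρ = 37.03/6.44 = 5.7500
L = ρ[1 − (K+1)ρ^K + Kρ^(K+1)] / [(1−ρ)(1−ρ^(K+1))]
Numerator: 5.7500·(1 − 11·39507399.762773 + 10·227167548.635942) = 10563291017.321314
Denominator: (-4.7500)·(-227167547.635942) = 1079045851.270725
L = 10563291017.321314/1079045851.270725 = 9.7895

Final: 9.7895


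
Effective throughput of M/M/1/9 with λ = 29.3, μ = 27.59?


ρ = 1.0620; P_K = (1−ρ)ρ^9/(1−ρ^10) = 0.129141
λ_eff = λ(1 − P_K) = 29.3·(1 − 0.129141) = 29.3·0.870859 = 25.5162 /hr

Final: 25.5162 /hr


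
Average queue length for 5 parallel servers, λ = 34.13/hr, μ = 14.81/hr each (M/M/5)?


a = λ/μ = 2.3045; ρ = a/5 = 0.4609
P₀ = 0.098235
Lq = P₀·a^c·ρ / (c!·(1−ρ)²) = 0.098235·64.99892·0.4609/(120·0.29062)
= 0.08439

Final: 0.08439


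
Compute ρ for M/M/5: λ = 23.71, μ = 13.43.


ρ = λ/(cμ) = 23.71/(5·13.43) = 23.71/67.15 = 0.3531

Final: 0.3531


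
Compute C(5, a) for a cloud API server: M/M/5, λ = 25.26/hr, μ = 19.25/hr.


a = λ/μ = 1.3122; ρ = a/5 = 0.2624
P₀ = 0.269018 (from M/M/c formula)
C(c,a) = [a^c/(c!(1−ρ))]·P₀ = [3.89057/(120·0.7376)]·0.269018
= 0.04396·0.269018 = 0.011825

Final: 0.011825


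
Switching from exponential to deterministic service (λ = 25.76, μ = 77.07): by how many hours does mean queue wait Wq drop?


ρ = 25.76/77.07 = 0.3342
Wq(M/M/1) = ρ/(μ−λ) = 0.3342/51.31 = 0.006514 hr
Wq(M/D/1) = ρ/(2(μ−λ)) = 0.003257 hr
Savings = 0.006514 − 0.003257 = 0.003257 hr

Final: 0.003257 hr


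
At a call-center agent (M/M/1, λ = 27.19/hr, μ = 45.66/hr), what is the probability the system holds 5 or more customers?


ρ = 27.19/45.66 = 0.5955
P(N ≥ n) = ρ^n = 0.5955^5 = 0.074880

Final: 0.074880


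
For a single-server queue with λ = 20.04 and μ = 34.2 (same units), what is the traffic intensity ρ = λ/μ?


ρ = λ/μ = 20.04/34.2 = 0.5860

Final: 0.5860


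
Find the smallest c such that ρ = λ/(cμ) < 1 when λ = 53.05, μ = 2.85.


Stability requires cμ > λ ⇔ c > λ/μ.
λ/μ = 53.05/2.85 = 18.6140
Minimum integer c = ⌊18.6140⌋ + 1 = 19
Check: 19·2.85 = 54.15 > 53.05, while 18·2.85 = 51.30 ≤ 53.05

Final: 19 servers


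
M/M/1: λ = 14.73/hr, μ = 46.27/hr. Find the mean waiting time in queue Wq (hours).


ρ = 14.73/46.27 = 0.3183
Wq = ρ/(μ−λ) = 0.3183/(46.27 − 14.73) = 0.3183/31.54 = 0.01009 hr

Final: 0.01009 hr


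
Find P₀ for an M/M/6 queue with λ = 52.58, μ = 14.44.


a = λ/μ = 52.58/14.44 = 3.6413; ρ = a/c = 0.6069
Σ_{k=0}^{5} a^k/k! (terms k=0..5) = 1.00000 + 3.64127 + 6.62944 + 8.04654 + 7.32491 + 5.33440 = 31.97656
Tail: a^6/(6!(1−ρ)) = 2330.88223/(720·0.3931) = 8.23496
P₀ = 1/(31.97656 + 8.23496) = 1/40.21152 = 0.024868

Final: 0.024868


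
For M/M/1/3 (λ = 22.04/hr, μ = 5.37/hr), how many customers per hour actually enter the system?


ρ = 4.1043; P_K = (1−ρ)ρ^3/(1−ρ^4) = 0.759027
λ_eff = λ(1 − P_K) = 22.04·(1 − 0.759027) = 22.04·0.240973 = 5.3110 /hr

Final: 5.3110 /hr


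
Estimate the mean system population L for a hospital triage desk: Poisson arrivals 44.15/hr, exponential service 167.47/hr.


ρ = λ/μ = 44.15/167.47 = 0.2636
L = ρ/(1−ρ) = 0.2636/(1 − 0.2636) = 0.2636/0.7364 = 0.3580

Final: 0.3580


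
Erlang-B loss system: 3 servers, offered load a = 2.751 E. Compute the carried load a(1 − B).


B(3,2.751) = 0.315307 (Erlang-B)
Carried load = a(1 − B) = 2.751·(1 − 0.315307) = 2.751·0.684693 = 1.8836 E

Final: 1.8836 Erlangs


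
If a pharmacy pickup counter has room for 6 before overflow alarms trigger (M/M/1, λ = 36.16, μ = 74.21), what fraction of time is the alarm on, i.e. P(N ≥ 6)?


ρ = 36.16/74.21 = 0.4873
P(N ≥ n) = ρ^n = 0.4873^6 = 0.013384

Final: 0.013384


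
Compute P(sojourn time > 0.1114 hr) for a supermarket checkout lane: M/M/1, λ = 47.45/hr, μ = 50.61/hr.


W ~ Exponential(μ−λ) for M/M/1.
μ − λ = 50.61 − 47.45 = 3.1600
P(W > t) = e^{−(μ−λ)t} = e^{−0.3520} = 0.703263

Final: 0.703263


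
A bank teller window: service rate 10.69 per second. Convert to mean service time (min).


Mean service time = 1/μ = 1/10.69 second = 0.09355 second
In minutes: 0.09355 × 0.0166667 = 0.001559 min

Final: 0.001559 min


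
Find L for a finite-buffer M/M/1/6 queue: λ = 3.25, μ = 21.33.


ρ = 3.25/21.33 = 0.1524
L = ρ[1 − (K+1)ρ^K + Kρ^(K+1)] / [(1−ρ)(1−ρ^(K+1))]
Numerator: 0.1524·(1 − 7·0.00001251 + 6·0.000001907) = 0.152356
Denominator: (0.8476)·(0.999998) = 0.847631
L = 0.152356/0.847631 = 0.1797

Final: 0.1797


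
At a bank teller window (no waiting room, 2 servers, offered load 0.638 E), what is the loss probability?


B(c,a) = (a^c/c!) / Σ_{k=0}^{c} a^k/k!
a^2/2! = 0.203522
Σ terms (k=0..2): 1.00000 + 0.63800 + 0.20352 = 1.841522
B = 0.203522/1.841522 = 0.110518

Final: 0.110518


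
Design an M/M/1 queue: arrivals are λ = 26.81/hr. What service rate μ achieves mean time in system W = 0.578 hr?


W = 1/(μ−λ) ⇒ μ − λ = 1/W = 1/0.578 = 1.7301
μ = λ + 1/W = 26.81 + 1.7301 = 28.5401 per hr

Final: 28.5401 /hr


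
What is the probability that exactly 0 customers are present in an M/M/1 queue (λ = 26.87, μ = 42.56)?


ρ = 26.87/42.56 = 0.6313
P_n = (1−ρ)·ρ^n = (1 − 0.6313)·0.6313^0 = 0.3687·1.000000 = 0.368656

Final: 0.368656


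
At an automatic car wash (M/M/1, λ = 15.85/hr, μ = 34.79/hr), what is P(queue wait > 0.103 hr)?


ρ = 15.85/34.79 = 0.4556
P(Wq > t) = ρ·e^{−(μ−λ)t} = 0.4556·e^{−1.9508}
= 0.4556·0.142157 = 0.064766

Final: 0.064766


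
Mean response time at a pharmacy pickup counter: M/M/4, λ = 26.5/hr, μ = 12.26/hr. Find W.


a = 2.1615; ρ = 0.5404; P₀ = 0.109176
Lq = P₀·a^c·ρ/(c!(1−ρ)²) = 0.25400
Wq = Lq/λ = 0.25400/26.5 = 0.009585 hr
W = Wq + 1/μ = 0.009585 + 0.08157 = 0.09115 hr

Final: 0.09115 hr


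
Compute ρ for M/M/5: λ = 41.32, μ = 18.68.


ρ = λ/(cμ) = 41.32/(5·18.68) = 41.32/93.40 = 0.4424

Final: 0.4424


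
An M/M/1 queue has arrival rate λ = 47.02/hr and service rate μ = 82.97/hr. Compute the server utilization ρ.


ρ = λ/μ = 47.02/82.97 = 0.5667

Final: 0.5667


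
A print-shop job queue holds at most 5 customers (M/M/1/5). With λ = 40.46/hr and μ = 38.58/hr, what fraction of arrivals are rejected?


ρ = λ/μ = 40.46/38.58 = 1.0487
P_K = (1−ρ)ρ^K/(1−ρ^(K+1)) = (-0.04873·1.268581)/(1 − 1.330399)
= -0.061818/-0.330399 = 0.187101

Final: 0.187101


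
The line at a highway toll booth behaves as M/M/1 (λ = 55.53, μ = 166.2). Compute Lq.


ρ = 55.53/166.2 = 0.3341
Lq = ρ²/(1−ρ) = 0.1116/0.6659 = 0.1676

Final: 0.1676


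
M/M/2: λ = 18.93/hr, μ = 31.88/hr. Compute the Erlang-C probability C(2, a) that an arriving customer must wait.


a = λ/μ = 0.5938; ρ = a/2 = 0.2969
P₀ = 0.542145 (from M/M/c formula)
C(c,a) = [a^c/(c!(1−ρ))]·P₀ = [0.35259/(2·0.7031)]·0.542145
= 0.25073·0.542145 = 0.135935

Final: 0.135935


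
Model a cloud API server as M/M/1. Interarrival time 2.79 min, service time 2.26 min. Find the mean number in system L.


λ = 60/2.79 = 21.5054 /hr
μ = 60/2.26 = 26.5487 /hr
ρ = λ/μ = 21.5054/26.5487 = 0.8100
L = ρ/(1−ρ) = 0.8100/0.1900 = 4.2642

Final: 4.2642


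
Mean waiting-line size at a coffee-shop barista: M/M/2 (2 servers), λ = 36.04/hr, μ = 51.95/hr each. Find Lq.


a = λ/μ = 0.6937; ρ = a/2 = 0.3469
P₀ = 0.484922
Lq = P₀·a^c·ρ / (c!·(1−ρ)²) = 0.484922·0.48128·0.3469/(2·0.42658)
= 0.09489

Final: 0.09489


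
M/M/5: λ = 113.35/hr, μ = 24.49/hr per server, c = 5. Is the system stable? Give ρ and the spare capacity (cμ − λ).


Total capacity cμ = 5·24.49 = 122.45/hr
ρ = λ/(cμ) = 113.35/122.45 = 0.9257
Stable ⇔ ρ < 1: YES
Spare capacity = cμ − λ = 122.45 − 113.35 = 9.10/hr

Final: ρ = 0.9257; stable; margin = 9.10/hr


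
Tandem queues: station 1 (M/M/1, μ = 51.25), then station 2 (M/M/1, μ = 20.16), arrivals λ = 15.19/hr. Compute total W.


Each node sees arrival rate λ = 15.19/hr (tandem ⇒ throughput preserved).
W₁ = 1/(μ₁−λ) = 1/(51.25−15.19) = 0.02773 hr
W₂ = 1/(μ₂−λ) = 1/(20.16−15.19) = 0.20121 hr
W_total = W₁ + W₂ = 0.02773 + 0.20121 = 0.22894 hr

Final: 0.22894 hr


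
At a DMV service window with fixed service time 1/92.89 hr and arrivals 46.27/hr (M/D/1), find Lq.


ρ = 46.27/92.89 = 0.4981
M/D/1: Lq = ρ²/(2(1−ρ)) = 0.2481/(2·0.5019) = 0.24719

Final: 0.24719


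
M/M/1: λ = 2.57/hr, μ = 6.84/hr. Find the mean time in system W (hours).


W = 1/(μ−λ) = 1/(6.84 − 2.57) = 1/4.27 = 0.2342 hr

Final: 0.2342 hr


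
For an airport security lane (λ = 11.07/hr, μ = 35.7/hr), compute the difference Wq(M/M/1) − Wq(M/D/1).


ρ = 11.07/35.7 = 0.3101
Wq(M/M/1) = ρ/(μ−λ) = 0.3101/24.63 = 0.01259 hr
Wq(M/D/1) = ρ/(2(μ−λ)) = 0.006295 hr
Savings = 0.01259 − 0.006295 = 0.006295 hr

Final: 0.006295 hr


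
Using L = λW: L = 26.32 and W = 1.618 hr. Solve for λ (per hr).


λ = L/W = 26.32/1.618 = 16.2670 /hr

Final: 16.2670 /hr


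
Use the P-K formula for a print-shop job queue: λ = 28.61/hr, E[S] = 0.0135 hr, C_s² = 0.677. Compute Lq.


ρ = λ·E[S] = 28.61·0.0135 = 0.3862
Lq = ρ²(1+C_s²)/(2(1−ρ)) = 0.1492·(1+0.677)/(2·0.6138)
= 0.1492·1.6770/1.2275 = 0.20380

Final: 0.20380


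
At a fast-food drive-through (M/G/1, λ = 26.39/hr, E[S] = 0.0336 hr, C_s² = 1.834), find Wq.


ρ = λ·E[S] = 26.39·0.0336 = 0.8867
E[S²] = E[S]²(1+C_s²) = 0.0336²·(1+1.834) = 0.003199
Wq = λ·E[S²]/(2(1−ρ)) = 26.39·0.003199/(2·0.1133) = 0.37263 hr

Final: 0.37263 hr


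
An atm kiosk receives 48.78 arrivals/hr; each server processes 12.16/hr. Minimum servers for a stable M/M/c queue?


Stability requires cμ > λ ⇔ c > λ/μ.
λ/μ = 48.78/12.16 = 4.0115
Minimum integer c = ⌊4.0115⌋ + 1 = 5
Check: 5·12.16 = 60.80 > 48.78, while 4·12.16 = 48.64 ≤ 48.78

Final: 5 servers


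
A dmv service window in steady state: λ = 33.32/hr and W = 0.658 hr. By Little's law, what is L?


L = λW = 33.32·0.658 = 21.9246

Final: 21.9246


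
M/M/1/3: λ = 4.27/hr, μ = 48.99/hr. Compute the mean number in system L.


ρ = 4.27/48.99 = 0.08716
L = ρ[1 − (K+1)ρ^K + Kρ^(K+1)] / [(1−ρ)(1−ρ^(K+1))]
Numerator: 0.08716·(1 − 4·0.0006622 + 3·0.00005771) = 0.086945
Denominator: (0.9128)·(0.999942) = 0.912787
L = 0.086945/0.912787 = 0.09525

Final: 0.09525


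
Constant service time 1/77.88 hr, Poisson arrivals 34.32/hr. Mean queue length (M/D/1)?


ρ = 34.32/77.88 = 0.4407
M/D/1: Lq = ρ²/(2(1−ρ)) = 0.1942/(2·0.5593) = 0.17360

Final: 0.17360
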